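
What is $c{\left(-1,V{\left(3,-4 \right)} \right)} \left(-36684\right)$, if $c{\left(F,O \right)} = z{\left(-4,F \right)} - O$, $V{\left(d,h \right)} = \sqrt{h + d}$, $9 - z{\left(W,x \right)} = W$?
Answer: $-476892 + 36684 i \approx -4.7689 \cdot 10^{5} + 36684.0 i$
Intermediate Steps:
$z{\left(W,x \right)} = 9 - W$
$V{\left(d,h \right)} = \sqrt{d + h}$
$c{\left(F,O \right)} = 13 - O$ ($c{\left(F,O \right)} = \left(9 - -4\right) - O = \left(9 + 4\right) - O = 13 - O$)
$c{\left(-1,V{\left(3,-4 \right)} \right)} \left(-36684\right) = \left(13 - \sqrt{3 - 4}\right) \left(-36684\right) = \left(13 - \sqrt{-1}\right) \left(-36684\right) = \left(13 - i\right) \left(-36684\right) = -476892 + 36684 i$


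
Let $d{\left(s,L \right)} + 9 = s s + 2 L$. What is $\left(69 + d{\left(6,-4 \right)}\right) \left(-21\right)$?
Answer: $-1848$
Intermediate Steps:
$d{\left(s,L \right)} = -9 + s^{2} + 2 L$ ($d{\left(s,L \right)} = -9 + \left(s s + 2 L\right) = -9 + \left(s^{2} + 2 L\right) = -9 + s^{2} + 2 L$)
$\left(69 + d{\left(6,-4 \right)}\right) \left(-21\right) = \left(69 + \left(-9 + 6^{2} + 2 \left(-4\right)\right)\right) \left(-21\right) = \left(69 - -19\right) \left(-21\right) = \left(69 + 19\right) \left(-21\right) = 88 \left(-21\right) = -1848$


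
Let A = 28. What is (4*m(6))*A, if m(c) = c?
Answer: 672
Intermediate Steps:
(4*m(6))*A = (4*6)*28 = 24*28 = 672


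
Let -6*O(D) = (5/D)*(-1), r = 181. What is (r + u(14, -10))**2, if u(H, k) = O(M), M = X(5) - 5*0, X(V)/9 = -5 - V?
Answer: 382085209/11664 ≈ 32758.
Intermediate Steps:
X(V) = -45 - 9*V (X(V) = 9*(-5 - V) = -45 - 9*V)
M = -90 (M = (-45 - 9*5) - 5*0 = (-45 - 45) + 0 = -90 + 0 = -90)
O(D) = 5/(6*D) (O(D) = -5/D*(-1)/6 = -(-5)/(6*D) = 5/(6*D))
u(H, k) = -1/108 (u(H, k) = (5/6)/(-90) = (5/6)*(-1/90) = -1/108)
(r + u(14, -10))**2 = (181 - 1/108)**2 = (19547/108)**2 = 382085209/11664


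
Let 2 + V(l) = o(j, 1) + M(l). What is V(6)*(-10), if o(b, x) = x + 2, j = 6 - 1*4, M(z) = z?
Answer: -70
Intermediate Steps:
j = 2 (j = 6 - 4 = 2)
o(b, x) = 2 + x
V(l) = 1 + l (V(l) = -2 + ((2 + 1) + l) = -2 + (3 + l) = 1 + l)
V(6)*(-10) = (1 + 6)*(-10) = 7*(-10) = -70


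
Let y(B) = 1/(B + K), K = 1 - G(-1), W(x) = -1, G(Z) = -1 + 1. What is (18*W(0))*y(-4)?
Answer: 6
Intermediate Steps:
G(Z) = 0
K = 1 (K = 1 - 1*0 = 1 + 0 = 1)
y(B) = 1/(1 + B) (y(B) = 1/(B + 1) = 1/(1 + B))
(18*W(0))*y(-4) = (18*(-1))/(1 - 4) = -18/(-3) = -18*(-⅓) = 6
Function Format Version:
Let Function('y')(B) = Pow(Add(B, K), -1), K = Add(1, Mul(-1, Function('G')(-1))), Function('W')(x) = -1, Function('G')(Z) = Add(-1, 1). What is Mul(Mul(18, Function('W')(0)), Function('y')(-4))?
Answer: 6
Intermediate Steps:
Function('G')(Z) = 0
K = 1 (K = Add(1, Mul(-1, 0)) = Add(1, 0) = 1)
Function('y')(B) = Pow(Add(1, B), -1) (Function('y')(B) = Pow(Add(B, 1), -1) = Pow(Add(1, B), -1))
Mul(Mul(18, Function('W')(0)), Function('y')(-4)) = Mul(Mul(18, -1), Pow(Add(1, -4), -1)) = Mul(-18, Pow(-3, -1)) = Mul(-18, Rational(-1, 3)) = 6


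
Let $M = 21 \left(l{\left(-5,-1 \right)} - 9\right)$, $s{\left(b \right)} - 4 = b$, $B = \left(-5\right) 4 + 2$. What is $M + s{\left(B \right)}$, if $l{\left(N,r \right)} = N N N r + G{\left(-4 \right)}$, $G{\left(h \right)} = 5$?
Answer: $2527$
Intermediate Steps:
$B = -18$ ($B = -20 + 2 = -18$)
$s{\left(b \right)} = 4 + b$
$l{\left(N,r \right)} = 5 + r N^{3}$ ($l{\left(N,r \right)} = N N N r + 5 = N^{2} N r + 5 = N^{3} r + 5 = r N^{3} + 5 = 5 + r N^{3}$)
$M = 2541$ ($M = 21 \left(\left(5 - \left(-5\right)^{3}\right) - 9\right) = 21 \left(\left(5 - -125\right) - 9\right) = 21 \left(\left(5 + 125\right) - 9\right) = 21 \left(130 - 9\right) = 21 \cdot 121 = 2541$)
$M + s{\left(B \right)} = 2541 + \left(4 - 18\right) = 2541 - 14 = 2527$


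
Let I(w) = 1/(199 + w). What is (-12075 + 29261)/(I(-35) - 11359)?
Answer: -2818504/1862875 ≈ -1.5130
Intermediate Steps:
(-12075 + 29261)/(I(-35) - 11359) = (-12075 + 29261)/(1/(199 - 35) - 11359) = 17186/(1/164 - 11359) = 17186/(-1862875/164) = 17186*(-164/1862875) = -2818504/1862875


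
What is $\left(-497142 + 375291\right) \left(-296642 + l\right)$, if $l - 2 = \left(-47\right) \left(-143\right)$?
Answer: $35326920069$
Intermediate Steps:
$l = 6723$ ($l = 2 - -6721 = 2 + 6721 = 6723$)
$\left(-497142 + 375291\right) \left(-296642 + l\right) = \left(-497142 + 375291\right) \left(-296642 + 6723\right) = \left(-121851\right) \left(-289919\right) = 35326920069$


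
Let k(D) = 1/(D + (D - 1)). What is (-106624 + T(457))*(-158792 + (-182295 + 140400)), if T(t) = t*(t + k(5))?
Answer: -184728771134/9 ≈ -2.0525e+10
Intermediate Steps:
k(D) = 1/(-1 + 2*D) (k(D) = 1/(D + (-1 + D)) = 1/(-1 + 2*D))
T(t) = t*(1/9 + t) (T(t) = t*(t + 1/(-1 + 2*5)) = t*(t + 1/(-1 + 10)) = t*(t + 1/9) = t*(1/9 + t))
(-106624 + T(457))*(-158792 + (-182295 + 140400)) = (-106624 + 457*(1/9 + 457))*(-158792 + (-182295 + 140400)) = (-106624 + 457*(4114/9))*(-158792 - 41895) = (-106624 + 1880098/9)*(-200687) = (920482/9)*(-200687) = -184728771134/9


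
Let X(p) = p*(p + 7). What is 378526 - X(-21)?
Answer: 378232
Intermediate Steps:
X(p) = p*(7 + p)
378526 - X(-21) = 378526 - (-21)*(7 - 21) = 378526 - (-21)*(-14) = 378526 - 1*294 = 378526 - 294 = 378232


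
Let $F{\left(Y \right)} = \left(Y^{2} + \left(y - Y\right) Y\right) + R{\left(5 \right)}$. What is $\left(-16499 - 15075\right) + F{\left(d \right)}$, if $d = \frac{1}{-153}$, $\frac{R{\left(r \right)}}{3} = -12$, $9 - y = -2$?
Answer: $- \frac{4836341}{153} \approx -31610.0$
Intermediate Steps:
$y = 11$ ($y = 9 - -2 = 9 + 2 = 11$)
$R{\left(r \right)} = -36$ ($R{\left(r \right)} = 3 \left(-12\right) = -36$)
$d = - \frac{1}{153} \approx -0.0065359$
$F{\left(Y \right)} = -36 + Y^{2} + Y \left(11 - Y\right)$ ($F{\left(Y \right)} = \left(Y^{2} + \left(11 - Y\right) Y\right) - 36 = \left(Y^{2} + Y \left(11 - Y\right)\right) - 36 = -36 + Y^{2} + Y \left(11 - Y\right)$)
$\left(-16499 - 15075\right) + F{\left(d \right)} = \left(-16499 - 15075\right) + \left(-36 + 11 \left(- \frac{1}{153}\right)\right) = -31574 - \frac{5519}{153} = - \frac{4836341}{153}$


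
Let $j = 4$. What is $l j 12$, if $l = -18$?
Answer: $-864$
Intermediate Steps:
$l j 12 = \left(-18\right) 4 \cdot 12 = \left(-72\right) 12 = -864$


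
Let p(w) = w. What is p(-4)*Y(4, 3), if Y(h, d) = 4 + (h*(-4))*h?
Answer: 240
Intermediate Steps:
Y(h, d) = 4 - 4*h² (Y(h, d) = 4 + (-4*h)*h = 4 - 4*h²)
p(-4)*Y(4, 3) = -4*(4 - 4*4²) = -4*(4 - 4*16) = -4*(4 - 64) = -4*(-60) = 240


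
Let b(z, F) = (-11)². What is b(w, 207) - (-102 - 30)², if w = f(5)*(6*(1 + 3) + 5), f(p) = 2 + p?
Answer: -17303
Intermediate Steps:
w = 203 (w = (2 + 5)*(6*(1 + 3) + 5) = 7*(6*4 + 5) = 7*(24 + 5) = 7*29 = 203)
b(z, F) = 121
b(w, 207) - (-102 - 30)² = 121 - (-102 - 30)² = 121 - 1*(-132)² = 121 - 1*17424 = 121 - 17424 = -17303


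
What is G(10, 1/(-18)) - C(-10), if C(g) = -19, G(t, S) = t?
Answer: 29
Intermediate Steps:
G(10, 1/(-18)) - C(-10) = 10 - 1*(-19) = 10 + 19 = 29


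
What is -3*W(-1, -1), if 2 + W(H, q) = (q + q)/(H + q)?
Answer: 3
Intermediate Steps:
W(H, q) = -2 + 2*q/(H + q) (W(H, q) = -2 + (q + q)/(H + q) = -2 + (2*q)/(H + q) = -2 + 2*q/(H + q))
-3*W(-1, -1) = -(-6)*(-1)/(-1 - 1) = -(-6)*(-1)/(-2) = -(-6)*(-1)*(-1)/2 = -3*(-1) = 3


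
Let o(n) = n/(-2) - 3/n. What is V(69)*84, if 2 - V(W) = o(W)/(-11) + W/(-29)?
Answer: 763602/7337 ≈ 104.08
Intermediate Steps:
o(n) = -3/n - n/2 (o(n) = n*(-½) - 3/n = -n/2 - 3/n = -3/n - n/2)
V(W) = 2 - 7*W/638 - 3/(11*W) (V(W) = 2 - ((-3/W - W/2)/(-11) + W/(-29)) = 2 - ((-3/W - W/2)*(-1/11) + W*(-1/29)) = 2 - ((W/22 + 3/(11*W)) - W/29) = 2 - (3/(11*W) + 7*W/638) = 2 + (-7*W/638 - 3/(11*W)) = 2 - 7*W/638 - 3/(11*W))
V(69)*84 = (2 - 7/638*69 - 3/11/69)*84 = (2 - 483/638 - 3/11*1/69)*84 = (2 - 483/638 - 1/253)*84 = (18181/14674)*84 = 763602/7337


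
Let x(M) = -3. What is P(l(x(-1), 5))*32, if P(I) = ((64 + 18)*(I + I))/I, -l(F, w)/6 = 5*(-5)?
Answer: 5248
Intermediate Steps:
l(F, w) = 150 (l(F, w) = -30*(-5) = -6*(-25) = 150)
P(I) = 164 (P(I) = (82*(2*I))/I = (164*I)/I = 164)
P(l(x(-1), 5))*32 = 164*32 = 5248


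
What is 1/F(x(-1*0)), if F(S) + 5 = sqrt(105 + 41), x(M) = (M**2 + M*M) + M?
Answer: 5/121 + sqrt(146)/121 ≈ 0.14118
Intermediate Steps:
x(M) = M + 2*M**2 (x(M) = (M**2 + M**2) + M = 2*M**2 + M = M + 2*M**2)
F(S) = -5 + sqrt(146) (F(S) = -5 + sqrt(105 + 41) = -5 + sqrt(146))
1/F(x(-1*0)) = 1/(-5 + sqrt(146))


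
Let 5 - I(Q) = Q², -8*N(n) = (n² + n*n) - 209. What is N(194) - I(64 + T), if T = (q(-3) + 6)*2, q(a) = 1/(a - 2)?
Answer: -734503/200 ≈ -3672.5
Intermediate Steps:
q(a) = 1/(-2 + a)
N(n) = 209/8 - n²/4 (N(n) = -((n² + n*n) - 209)/8 = -((n² + n²) - 209)/8 = -(2*n² - 209)/8 = -(-209 + 2*n²)/8 = 209/8 - n²/4)
T = 58/5 (T = (1/(-2 - 3) + 6)*2 = (1/(-5) + 6)*2 = (-⅕ + 6)*2 = (29/5)*2 = 58/5 ≈ 11.600)
I(Q) = 5 - Q²
N(194) - I(64 + T) = (209/8 - ¼*194²) - (5 - (64 + 58/5)²) = (209/8 - ¼*37636) - (5 - (378/5)²) = (209/8 - 9409) - (5 - 1*142884/25) = -75063/8 - (5 - 142884/25) = -75063/8 - 1*(-142759/25) = -75063/8 + 142759/25 = -734503/200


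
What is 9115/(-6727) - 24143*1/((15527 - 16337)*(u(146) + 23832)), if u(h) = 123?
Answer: -176700948289/130527680850 ≈ -1.3537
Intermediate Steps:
9115/(-6727) - 24143*1/((15527 - 16337)*(u(146) + 23832)) = 9115/(-6727) - 24143*1/((123 + 23832)*(15527 - 16337)) = 9115*(-1/6727) - 24143/(23955*(-810)) = -9115/6727 - 24143/(-19403550) = -9115/6727 - 24143*(-1/19403550) = -9115/6727 + 24143/19403550 = -176700948289/130527680850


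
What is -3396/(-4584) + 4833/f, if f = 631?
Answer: 2024779/241042 ≈ 8.4001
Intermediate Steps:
-3396/(-4584) + 4833/f = -3396/(-4584) + 4833/631 = -3396*(-1/4584) + 4833*(1/631) = 283/382 + 4833/631 = 2024779/241042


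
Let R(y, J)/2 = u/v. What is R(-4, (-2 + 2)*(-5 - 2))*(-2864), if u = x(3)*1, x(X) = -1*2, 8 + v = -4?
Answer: -2864/3 ≈ -954.67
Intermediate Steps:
v = -12 (v = -8 - 4 = -12)
x(X) = -2
u = -2 (u = -2*1 = -2)
R(y, J) = 1/3 (R(y, J) = 2*(-2/(-12)) = 2*(-2*(-1/12)) = 2*(1/6) = 1/3)
R(-4, (-2 + 2)*(-5 - 2))*(-2864) = (1/3)*(-2864) = -2864/3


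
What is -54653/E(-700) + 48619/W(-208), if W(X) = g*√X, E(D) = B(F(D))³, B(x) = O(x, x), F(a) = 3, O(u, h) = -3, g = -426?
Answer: 54653/27 + 48619*I*√13/22152 ≈ 2024.2 + 7.9134*I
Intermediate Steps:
B(x) = -3
E(D) = -27 (E(D) = (-3)³ = -27)
W(X) = -426*√X
-54653/E(-700) + 48619/W(-208) = -54653/(-27) + 48619/((-1704*I*√13)) = -54653*(-1/27) + 48619/((-1704*I*√13)) = 54653/27 + 48619/((-1704*I*√13)) = 54653/27 + 48619*(I*√13/22152) = 54653/27 + 48619*I*√13/22152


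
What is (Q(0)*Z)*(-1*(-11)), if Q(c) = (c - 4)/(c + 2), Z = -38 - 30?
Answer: 1496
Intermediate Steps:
Z = -68
Q(c) = (-4 + c)/(2 + c)
(Q(0)*Z)*(-1*(-11)) = (((-4 + 0)/(2 + 0))*(-68))*(-1*(-11)) = ((-4/2)*(-68))*11 = (((½)*(-4))*(-68))*11 = -2*(-68)*11 = 136*11 = 1496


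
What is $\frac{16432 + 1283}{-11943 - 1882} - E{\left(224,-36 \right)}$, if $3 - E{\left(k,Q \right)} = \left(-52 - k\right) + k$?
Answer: $- \frac{155618}{2765} \approx -56.281$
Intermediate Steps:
$E{\left(k,Q \right)} = 55$ ($E{\left(k,Q \right)} = 3 - \left(\left(-52 - k\right) + k\right) = 3 - -52 = 3 + 52 = 55$)
$\frac{16432 + 1283}{-11943 - 1882} - E{\left(224,-36 \right)} = \frac{16432 + 1283}{-11943 - 1882} - 55 = \frac{17715}{-13825} - 55 = 17715 \left(- \frac{1}{13825}\right) - 55 = - \frac{3543}{2765} - 55 = - \frac{155618}{2765}$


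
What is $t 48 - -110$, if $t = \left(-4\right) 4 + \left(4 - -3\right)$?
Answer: $-322$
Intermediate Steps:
$t = -9$ ($t = -16 + \left(4 + 3\right) = -16 + 7 = -9$)
$t 48 - -110 = \left(-9\right) 48 - -110 = -432 + 110 = -322$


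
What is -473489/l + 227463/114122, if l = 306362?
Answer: 3912626987/8740661041 ≈ 0.44764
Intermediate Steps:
-473489/l + 227463/114122 = -473489/306362 + 227463/114122 = 3912626987/8740661041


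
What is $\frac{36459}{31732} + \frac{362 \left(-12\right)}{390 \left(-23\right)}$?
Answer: $\frac{77480173}{47439340} \approx 1.6332$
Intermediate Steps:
$\frac{36459}{31732} + \frac{362 \left(-12\right)}{390 \left(-23\right)} = 36459 \cdot \frac{1}{31732} - \frac{4344}{-8970} = \frac{36459}{31732} - - \frac{724}{1495} = \frac{36459}{31732} + \frac{724}{1495} = \frac{77480173}{47439340}$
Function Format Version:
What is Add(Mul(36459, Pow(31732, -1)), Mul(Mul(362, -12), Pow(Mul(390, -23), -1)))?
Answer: Rational(77480173, 47439340) ≈ 1.6332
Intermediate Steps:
Add(Mul(36459, Pow(31732, -1)), Mul(Mul(362, -12), Pow(Mul(390, -23), -1))) = Add(Mul(36459, Rational(1, 31732)), Mul(-4344, Pow(-8970, -1))) = Add(Rational(36459, 31732), Mul(-4344, Rational(-1, 8970))) = Add(Rational(36459, 31732), Rational(724, 1495)) = Rational(77480173, 47439340)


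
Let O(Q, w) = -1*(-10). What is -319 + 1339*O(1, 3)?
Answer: 13071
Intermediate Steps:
O(Q, w) = 10
-319 + 1339*O(1, 3) = -319 + 1339*10 = -319 + 13390 = 13071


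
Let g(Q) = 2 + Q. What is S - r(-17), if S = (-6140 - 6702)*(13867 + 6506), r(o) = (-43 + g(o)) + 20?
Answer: -261630028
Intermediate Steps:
r(o) = -21 + o (r(o) = (-43 + (2 + o)) + 20 = (-41 + o) + 20 = -21 + o)
S = -261630066 (S = -12842*20373 = -261630066)
S - r(-17) = -261630066 - (-21 - 17) = -261630066 - 1*(-38) = -261630066 + 38 = -261630028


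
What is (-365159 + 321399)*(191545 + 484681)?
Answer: -29591649760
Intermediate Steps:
(-365159 + 321399)*(191545 + 484681) = -43760*676226 = -29591649760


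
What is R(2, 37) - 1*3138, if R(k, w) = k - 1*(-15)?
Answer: -3121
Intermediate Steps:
R(k, w) = 15 + k (R(k, w) = k + 15 = 15 + k)
R(2, 37) - 1*3138 = (15 + 2) - 1*3138 = 17 - 3138 = -3121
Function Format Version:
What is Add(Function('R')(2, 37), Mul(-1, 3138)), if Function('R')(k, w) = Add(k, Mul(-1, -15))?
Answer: -3121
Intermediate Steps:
Function('R')(k, w) = Add(15, k) (Function('R')(k, w) = Add(k, 15) = Add(15, k))
Add(Function('R')(2, 37), Mul(-1, 3138)) = Add(Add(15, 2), Mul(-1, 3138)) = Add(17, -3138) = -3121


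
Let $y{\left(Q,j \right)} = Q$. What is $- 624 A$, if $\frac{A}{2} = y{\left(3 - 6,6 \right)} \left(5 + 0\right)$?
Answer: $18720$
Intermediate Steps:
$A = -30$ ($A = 2 \left(3 - 6\right) \left(5 + 0\right) = 2 \left(3 - 6\right) 5 = 2 \left(\left(-3\right) 5\right) = 2 \left(-15\right) = -30$)
$- 624 A = \left(-624\right) \left(-30\right) = 18720$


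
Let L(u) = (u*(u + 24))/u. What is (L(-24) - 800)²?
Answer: 640000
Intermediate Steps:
L(u) = 24 + u (L(u) = (u*(24 + u))/u = 24 + u)
(L(-24) - 800)² = ((24 - 24) - 800)² = (0 - 800)² = (-800)² = 640000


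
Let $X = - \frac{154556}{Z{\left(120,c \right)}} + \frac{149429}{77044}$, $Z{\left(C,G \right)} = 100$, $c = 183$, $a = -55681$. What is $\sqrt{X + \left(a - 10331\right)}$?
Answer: $\frac{21 i \sqrt{5683038002411}}{192610} \approx 259.91 i$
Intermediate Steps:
$X = - \frac{2973167391}{1926100}$ ($X = - \frac{154556}{100} + \frac{149429}{77044} = \left(-154556\right) \frac{1}{100} + 149429 \cdot \frac{1}{77044} = - \frac{38639}{25} + \frac{149429}{77044} = - \frac{2973167391}{1926100} \approx -1543.6$)
$\sqrt{X + \left(a - 10331\right)} = \sqrt{- \frac{2973167391}{1926100} - 66012} = \sqrt{- \frac{130118880591}{1926100}} = \frac{21 i \sqrt{5683038002411}}{192610}$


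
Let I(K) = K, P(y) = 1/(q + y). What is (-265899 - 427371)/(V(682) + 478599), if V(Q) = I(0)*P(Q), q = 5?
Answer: -231090/159533 ≈ -1.4485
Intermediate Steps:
P(y) = 1/(5 + y)
V(Q) = 0 (V(Q) = 0/(5 + Q) = 0)
(-265899 - 427371)/(V(682) + 478599) = (-265899 - 427371)/(0 + 478599) = -693270/478599 = -693270*1/478599 = -231090/159533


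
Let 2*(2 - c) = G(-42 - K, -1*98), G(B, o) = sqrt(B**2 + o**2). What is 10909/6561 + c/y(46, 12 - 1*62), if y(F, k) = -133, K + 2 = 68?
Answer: 1437775/872613 + sqrt(5317)/133 ≈ 2.1959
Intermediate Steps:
K = 66 (K = -2 + 68 = 66)
c = 2 - sqrt(5317) (c = 2 - sqrt((-42 - 1*66)**2 + (-1*98)**2)/2 = 2 - sqrt((-42 - 66)**2 + (-98)**2)/2 = 2 - sqrt((-108)**2 + 9604)/2 = 2 - sqrt(11664 + 9604)/2 = 2 - sqrt(5317) ≈ -70.918)
10909/6561 + c/y(46, 12 - 1*62) = 10909/6561 + (2 - sqrt(5317))/(-133) = 10909*(1/6561) + (2 - sqrt(5317))*(-1/133) = 10909/6561 + (-2/133 + sqrt(5317)/133) = 1437775/872613 + sqrt(5317)/133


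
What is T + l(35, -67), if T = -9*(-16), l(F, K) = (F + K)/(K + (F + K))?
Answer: 14288/99 ≈ 144.32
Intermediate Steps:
l(F, K) = (F + K)/(F + 2*K)
T = 144
T + l(35, -67) = 144 + (35 - 67)/(35 + 2*(-67)) = 144 - 32/(35 - 134) = 144 - 32/(-99) = 144 - 1/99*(-32) = 144 + 32/99 = 14288/99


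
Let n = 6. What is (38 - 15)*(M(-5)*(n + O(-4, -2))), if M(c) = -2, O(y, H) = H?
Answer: -184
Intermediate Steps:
(38 - 15)*(M(-5)*(n + O(-4, -2))) = (38 - 15)*(-2*(6 - 2)) = 23*(-2*4) = 23*(-8) = -184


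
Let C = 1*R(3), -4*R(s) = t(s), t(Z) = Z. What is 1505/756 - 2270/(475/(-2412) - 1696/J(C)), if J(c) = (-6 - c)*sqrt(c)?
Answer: 8542036098670895/4283969686936524 - 139364393656320*I*sqrt(3)/39666385990153 ≈ 1.994 - 6.0854*I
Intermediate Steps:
R(s) = -s/4
C = -3/4 (C = 1*(-1/4*3) = 1*(-3/4) = -3/4 ≈ -0.75000)
J(c) = sqrt(c)*(-6 - c)
1505/756 - 2270/(475/(-2412) - 1696/J(C)) = 1505/756 - 2270/(475/(-2412) - 1696*(-2*I*sqrt(3)/(3*(-6 - 1*(-3/4))))) = 1505*(1/756) - 2270/(475*(-1/2412) - 1696*(-2*I*sqrt(3)/(3*(-6 + 3/4)))) = 215/108 - 2270/(-475/2412 - 1696*8*I*sqrt(3)/63) = 215/108 - 2270/(-475/2412 - 13568*I*sqrt(3)/63)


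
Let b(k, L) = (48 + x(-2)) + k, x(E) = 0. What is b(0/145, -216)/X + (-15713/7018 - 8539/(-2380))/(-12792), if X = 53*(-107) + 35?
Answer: -1297848593009/150525392777760 ≈ -0.0086221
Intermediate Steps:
X = -5636 (X = -5671 + 35 = -5636)
b(k, L) = 48 + k (b(k, L) = (48 + 0) + k = 48 + k)
b(0/145, -216)/X + (-15713/7018 - 8539/(-2380))/(-12792) = (48 + 0/145)/(-5636) + (-15713/7018 - 8539/(-2380))/(-12792) = (48 + 0*(1/145))*(-1/5636) + (-15713*1/7018 - 8539*(-1/2380))*(-1/12792) = (48 + 0)*(-1/5636) + (-15713/7018 + 8539/2380)*(-1/12792) = 48*(-1/5636) + (11264881/8351420)*(-1/12792) = -12/1409 - 11264881/106831364640 = -1297848593009/150525392777760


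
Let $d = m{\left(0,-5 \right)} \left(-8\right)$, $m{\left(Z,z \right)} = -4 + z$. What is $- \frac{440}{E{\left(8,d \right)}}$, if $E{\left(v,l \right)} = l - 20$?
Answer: $- \frac{110}{13} \approx -8.4615$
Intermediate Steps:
$d = 72$ ($d = \left(-4 - 5\right) \left(-8\right) = \left(-9\right) \left(-8\right) = 72$)
$E{\left(v,l \right)} = -20 + l$
$- \frac{440}{E{\left(8,d \right)}} = - \frac{440}{-20 + 72} = - \frac{440}{52} = \left(-440\right) \frac{1}{52} = - \frac{110}{13}$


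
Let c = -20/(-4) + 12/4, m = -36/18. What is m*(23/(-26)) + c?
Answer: 127/13 ≈ 9.7692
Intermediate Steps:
m = -2 (m = -36*1/18 = -2)
c = 8 (c = -20*(-¼) + 12*(¼) = 5 + 3 = 8)
m*(23/(-26)) + c = -46/(-26) + 8 = -46*(-1)/26 + 8 = -2*(-23/26) + 8 = 23/13 + 8 = 127/13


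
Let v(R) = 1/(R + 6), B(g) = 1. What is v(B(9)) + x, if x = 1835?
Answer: 12846/7 ≈ 1835.1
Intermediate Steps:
v(R) = 1/(6 + R)
v(B(9)) + x = 1/(6 + 1) + 1835 = 1/7 + 1835 = 12846/7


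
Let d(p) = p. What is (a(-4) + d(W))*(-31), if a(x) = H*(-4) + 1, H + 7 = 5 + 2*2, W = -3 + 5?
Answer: 155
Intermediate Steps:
W = 2
H = 2 (H = -7 + (5 + 2*2) = -7 + (5 + 4) = -7 + 9 = 2)
a(x) = -7 (a(x) = 2*(-4) + 1 = -8 + 1 = -7)
(a(-4) + d(W))*(-31) = (-7 + 2)*(-31) = -5*(-31) = 155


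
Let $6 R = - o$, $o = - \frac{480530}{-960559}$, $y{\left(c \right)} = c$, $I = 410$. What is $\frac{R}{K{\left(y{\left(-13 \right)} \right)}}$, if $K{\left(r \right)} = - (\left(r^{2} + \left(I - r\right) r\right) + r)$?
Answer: $- \frac{240265}{15396800211} \approx -1.5605 \cdot 10^{-5}$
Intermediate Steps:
$K{\left(r \right)} = - r - r^{2} - r \left(410 - r\right)$ ($K{\left(r \right)} = - (\left(r^{2} + \left(410 - r\right) r\right) + r) = - (\left(r^{2} + r \left(410 - r\right)\right) + r) = - (r + r^{2} + r \left(410 - r\right)) = - r - r^{2} - r \left(410 - r\right)$)
$o = \frac{480530}{960559}$ ($o = \left(-480530\right) \left(- \frac{1}{960559}\right) = \frac{480530}{960559} \approx 0.50026$)
$R = - \frac{240265}{2881677}$ ($R = \frac{\left(-1\right) \frac{480530}{960559}}{6} = \frac{1}{6} \left(- \frac{480530}{960559}\right) = - \frac{240265}{2881677} \approx -0.083377$)
$\frac{R}{K{\left(y{\left(-13 \right)} \right)}} = - \frac{240265}{2881677 \left(\left(-411\right) \left(-13\right)\right)} = - \frac{240265}{2881677 \cdot 5343} = \left(- \frac{240265}{2881677}\right) \frac{1}{5343} = - \frac{240265}{15396800211}$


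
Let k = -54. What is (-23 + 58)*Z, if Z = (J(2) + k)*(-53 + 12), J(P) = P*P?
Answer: 71750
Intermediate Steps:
J(P) = P**2
Z = 2050 (Z = (2**2 - 54)*(-53 + 12) = (4 - 54)*(-41) = -50*(-41) = 2050)
(-23 + 58)*Z = (-23 + 58)*2050 = 35*2050 = 71750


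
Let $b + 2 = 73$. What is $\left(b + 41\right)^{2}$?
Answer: $12544$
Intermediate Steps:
$b = 71$ ($b = -2 + 73 = 71$)
$\left(b + 41\right)^{2} = \left(71 + 41\right)^{2} = 112^{2} = 12544$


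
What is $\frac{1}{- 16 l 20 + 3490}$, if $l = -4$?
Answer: $\frac{1}{4770} \approx 0.00020964$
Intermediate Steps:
$\frac{1}{- 16 l 20 + 3490} = \frac{1}{\left(-16\right) \left(-4\right) 20 + 3490} = \frac{1}{64 \cdot 20 + 3490} = \frac{1}{1280 + 3490} = \frac{1}{4770}$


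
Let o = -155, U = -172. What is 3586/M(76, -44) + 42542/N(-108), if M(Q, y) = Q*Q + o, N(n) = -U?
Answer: 10897517/43946 ≈ 247.98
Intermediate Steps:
N(n) = 172 (N(n) = -1*(-172) = 172)
M(Q, y) = -155 + Q² (M(Q, y) = Q*Q - 155 = Q² - 155 = -155 + Q²)
3586/M(76, -44) + 42542/N(-108) = 3586/(-155 + 76²) + 42542/172 = 3586/(-155 + 5776) + 42542*(1/172) = 3586/5621 + 21271/86 = 3586*(1/5621) + 21271/86 = 326/511 + 21271/86 = 10897517/43946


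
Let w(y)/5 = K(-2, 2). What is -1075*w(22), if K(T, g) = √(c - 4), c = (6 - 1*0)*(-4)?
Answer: -10750*I*√7 ≈ -28442.0*I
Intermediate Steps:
c = -24 (c = (6 + 0)*(-4) = 6*(-4) = -24)
K(T, g) = 2*I*√7 (K(T, g) = √(-24 - 4) = √(-28) = 2*I*√7)
w(y) = 10*I*√7 (w(y) = 5*(2*I*√7) = 10*I*√7)
-1075*w(22) = -10750*I*√7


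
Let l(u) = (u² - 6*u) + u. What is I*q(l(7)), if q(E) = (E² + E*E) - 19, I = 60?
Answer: 22380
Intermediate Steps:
l(u) = u² - 5*u
q(E) = -19 + 2*E² (q(E) = (E² + E²) - 19 = 2*E² - 19 = -19 + 2*E²)
I*q(l(7)) = 60*(-19 + 2*(7*(-5 + 7))²) = 60*(-19 + 2*(7*2)²) = 60*(-19 + 2*14²) = 60*(-19 + 2*196) = 60*(-19 + 392) = 60*373 = 22380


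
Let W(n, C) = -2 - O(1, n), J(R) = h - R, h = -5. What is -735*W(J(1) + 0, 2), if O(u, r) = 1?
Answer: 2205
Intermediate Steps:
J(R) = -5 - R
W(n, C) = -3 (W(n, C) = -2 - 1*1 = -2 - 1 = -3)
-735*W(J(1) + 0, 2) = -735*(-3) = 2205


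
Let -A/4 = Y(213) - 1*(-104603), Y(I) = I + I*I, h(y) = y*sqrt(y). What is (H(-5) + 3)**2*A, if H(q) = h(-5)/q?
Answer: -2402960 - 3604440*I*sqrt(5) ≈ -2.403e+6 - 8.0598e+6*I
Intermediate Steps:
h(y) = y**(3/2)
Y(I) = I + I**2
H(q) = -5*I*sqrt(5)/q (H(q) = (-5)**(3/2)/q = (-5*I*sqrt(5))/q = -5*I*sqrt(5)/q)
A = -600740 (A = -4*(213*(1 + 213) - 1*(-104603)) = -4*(213*214 + 104603) = -4*(45582 + 104603) = -4*150185 = -600740)
(H(-5) + 3)**2*A = (-5*I*sqrt(5)/(-5) + 3)**2*(-600740) = (-5*I*sqrt(5)*(-1/5) + 3)**2*(-600740) = (I*sqrt(5) + 3)**2*(-600740) = (3 + I*sqrt(5))**2*(-600740) = -600740*(3 + I*sqrt(5))**2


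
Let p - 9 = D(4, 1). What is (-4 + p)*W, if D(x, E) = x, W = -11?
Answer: -99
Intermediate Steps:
p = 13 (p = 9 + 4 = 13)
(-4 + p)*W = (-4 + 13)*(-11) = 9*(-11) = -99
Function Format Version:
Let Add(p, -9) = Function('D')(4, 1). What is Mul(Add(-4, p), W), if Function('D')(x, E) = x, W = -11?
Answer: -99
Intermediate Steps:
p = 13 (p = Add(9, 4) = 13)
Mul(Add(-4, p), W) = Mul(Add(-4, 13), -11) = Mul(9, -11) = -99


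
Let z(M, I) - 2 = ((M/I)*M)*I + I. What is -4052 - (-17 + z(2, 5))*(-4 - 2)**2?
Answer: -3836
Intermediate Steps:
z(M, I) = 2 + I + M**2 (z(M, I) = 2 + (((M/I)*M)*I + I) = 2 + ((M**2/I)*I + I) = 2 + (M**2 + I) = 2 + (I + M**2) = 2 + I + M**2)
-4052 - (-17 + z(2, 5))*(-4 - 2)**2 = -4052 - (-17 + (2 + 5 + 2**2))*(-4 - 2)**2 = -4052 - (-17 + (2 + 5 + 4))*(-6)**2 = -4052 - (-17 + 11)*36 = -4052 - (-6)*36 = -4052 - 1*(-216) = -4052 + 216 = -3836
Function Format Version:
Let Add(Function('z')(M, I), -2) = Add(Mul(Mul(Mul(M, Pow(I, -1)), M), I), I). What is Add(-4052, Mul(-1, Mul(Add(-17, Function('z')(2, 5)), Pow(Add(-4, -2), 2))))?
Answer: -3836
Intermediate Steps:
Function('z')(M, I) = Add(2, I, Pow(M, 2)) (Function('z')(M, I) = Add(2, Add(Mul(Mul(Mul(M, Pow(I, -1)), M), I), I)) = Add(2, Add(Mul(Mul(Pow(I, -1), Pow(M, 2)), I), I)) = Add(2, Add(Pow(M, 2), I)) = Add(2, Add(I, Pow(M, 2))) = Add(2, I, Pow(M, 2)))
Add(-4052, Mul(-1, Mul(Add(-17, Function('z')(2, 5)), Pow(Add(-4, -2), 2)))) = Add(-4052, Mul(-1, Mul(Add(-17, Add(2, 5, Pow(2, 2))), Pow(Add(-4, -2), 2)))) = Add(-4052, Mul(-1, Mul(Add(-17, Add(2, 5, 4)), Pow(-6, 2)))) = Add(-4052, Mul(-1, Mul(Add(-17, 11), 36))) = Add(-4052, Mul(-1, Mul(-6, 36))) = Add(-4052, Mul(-1, -216)) = Add(-4052, 216) = -3836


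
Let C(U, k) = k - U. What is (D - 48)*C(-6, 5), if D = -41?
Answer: -979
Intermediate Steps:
(D - 48)*C(-6, 5) = (-41 - 48)*(5 - 1*(-6)) = -89*(5 + 6) = -89*11 = -979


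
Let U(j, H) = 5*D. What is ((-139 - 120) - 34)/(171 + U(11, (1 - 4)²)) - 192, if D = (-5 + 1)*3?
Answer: -21605/111 ≈ -194.64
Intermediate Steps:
D = -12 (D = -4*3 = -12)
U(j, H) = -60 (U(j, H) = 5*(-12) = -60)
((-139 - 120) - 34)/(171 + U(11, (1 - 4)²)) - 192 = ((-139 - 120) - 34)/(171 - 60) - 192 = (-259 - 34)/111 - 192 = (1/111)*(-293) - 192 = -293/111 - 192 = -21605/111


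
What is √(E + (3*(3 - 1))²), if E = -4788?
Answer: 12*I*√33 ≈ 68.935*I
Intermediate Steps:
√(E + (3*(3 - 1))²) = √(-4788 + (3*(3 - 1))²) = √(-4788 + (3*2)²) = √(-4788 + 6²) = √(-4788 + 36) = √(-4752) = 12*I*√33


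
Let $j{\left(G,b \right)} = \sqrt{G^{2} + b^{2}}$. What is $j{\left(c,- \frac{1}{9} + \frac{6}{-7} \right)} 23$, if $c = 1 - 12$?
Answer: $\frac{23 \sqrt{483970}}{63} \approx 253.98$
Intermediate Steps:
$c = -11$ ($c = 1 - 12 = -11$)
$j{\left(c,- \frac{1}{9} + \frac{6}{-7} \right)} 23 = \sqrt{\left(-11\right)^{2} + \left(- \frac{1}{9} + \frac{6}{-7}\right)^{2}} \cdot 23 = \sqrt{121 + \left(\left(-1\right) \frac{1}{9} + 6 \left(- \frac{1}{7}\right)\right)^{2}} \cdot 23 = \sqrt{121 + \left(- \frac{1}{9} - \frac{6}{7}\right)^{2}} \cdot 23 = \sqrt{121 + \left(- \frac{61}{63}\right)^{2}} \cdot 23 = \sqrt{121 + \frac{3721}{3969}} \cdot 23 = \sqrt{\frac{483970}{3969}} \cdot 23 = \frac{\sqrt{483970}}{63} \cdot 23 = \frac{23 \sqrt{483970}}{63}$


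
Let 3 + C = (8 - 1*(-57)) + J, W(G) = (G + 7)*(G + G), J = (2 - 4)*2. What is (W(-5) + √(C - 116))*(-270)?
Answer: 5400 - 270*I*√58 ≈ 5400.0 - 2056.3*I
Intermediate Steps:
J = -4 (J = -2*2 = -4)
W(G) = 2*G*(7 + G) (W(G) = (7 + G)*(2*G) = 2*G*(7 + G))
C = 58 (C = -3 + ((8 - 1*(-57)) - 4) = -3 + ((8 + 57) - 4) = -3 + (65 - 4) = -3 + 61 = 58)
(W(-5) + √(C - 116))*(-270) = (2*(-5)*(7 - 5) + √(58 - 116))*(-270) = (2*(-5)*2 + √(-58))*(-270) = (-20 + I*√58)*(-270) = 5400 - 270*I*√58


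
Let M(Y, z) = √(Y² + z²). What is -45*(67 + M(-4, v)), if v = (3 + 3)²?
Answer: -3015 - 180*√82 ≈ -4645.0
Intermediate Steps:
v = 36 (v = 6² = 36)
-45*(67 + M(-4, v)) = -45*(67 + √((-4)² + 36²)) = -45*(67 + √(16 + 1296)) = -45*(67 + √1312) = -45*(67 + 4*√82) = -3015 - 180*√82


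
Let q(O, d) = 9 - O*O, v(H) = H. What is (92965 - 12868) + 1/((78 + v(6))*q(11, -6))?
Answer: 753552575/9408 ≈ 80097.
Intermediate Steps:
q(O, d) = 9 - O**2
(92965 - 12868) + 1/((78 + v(6))*q(11, -6)) = (92965 - 12868) + 1/((78 + 6)*(9 - 1*11**2)) = 80097 + 1/(84*(9 - 1*121)) = 80097 + 1/(84*(9 - 121)) = 80097 + 1/(84*(-112)) = 80097 + 1/(-9408) = 80097 - 1/9408 = 753552575/9408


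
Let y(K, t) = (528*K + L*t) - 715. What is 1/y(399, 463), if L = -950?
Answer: -1/229893 ≈ -4.3499e-6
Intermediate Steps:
y(K, t) = -715 - 950*t + 528*K (y(K, t) = (528*K - 950*t) - 715 = (-950*t + 528*K) - 715 = -715 - 950*t + 528*K)
1/y(399, 463) = 1/(-715 - 950*463 + 528*399) = 1/(-715 - 439850 + 210672) = 1/(-229893) = -1/229893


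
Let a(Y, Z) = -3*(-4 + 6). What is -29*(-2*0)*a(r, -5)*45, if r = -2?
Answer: 0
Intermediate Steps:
a(Y, Z) = -6 (a(Y, Z) = -3*2 = -6)
-29*(-2*0)*a(r, -5)*45 = -29*(-2*0)*(-6)*45 = -0*(-6)*45 = -29*0*45 = 0*45 = 0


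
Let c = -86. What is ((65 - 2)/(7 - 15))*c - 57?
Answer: 2481/4 ≈ 620.25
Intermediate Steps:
((65 - 2)/(7 - 15))*c - 57 = ((65 - 2)/(7 - 15))*(-86) - 57 = (63/(-8))*(-86) - 57 = (63*(-⅛))*(-86) - 57 = -63/8*(-86) - 57 = 2709/4 - 57 = 2481/4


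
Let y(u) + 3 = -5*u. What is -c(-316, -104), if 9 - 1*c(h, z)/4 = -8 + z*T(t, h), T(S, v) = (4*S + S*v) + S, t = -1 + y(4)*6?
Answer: -17983332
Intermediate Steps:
y(u) = -3 - 5*u
t = -139 (t = -1 + (-3 - 5*4)*6 = -1 + (-3 - 20)*6 = -1 - 23*6 = -1 - 138 = -139)
T(S, v) = 5*S + S*v
c(h, z) = 68 - 4*z*(-695 - 139*h) (c(h, z) = 36 - 4*(-8 + z*(-139*(5 + h))) = 36 - 4*(-8 + z*(-695 - 139*h)) = 36 + (32 - 4*z*(-695 - 139*h)) = 68 - 4*z*(-695 - 139*h))
-c(-316, -104) = -(68 + 556*(-104)*(5 - 316)) = -(68 + 556*(-104)*(-311)) = -(68 + 17983264) = -1*17983332 = -17983332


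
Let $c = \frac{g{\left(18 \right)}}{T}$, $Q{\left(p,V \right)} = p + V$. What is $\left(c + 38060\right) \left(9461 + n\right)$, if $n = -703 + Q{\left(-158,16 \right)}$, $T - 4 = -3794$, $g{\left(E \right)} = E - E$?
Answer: $327924960$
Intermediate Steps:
$Q{\left(p,V \right)} = V + p$
$g{\left(E \right)} = 0$
$T = -3790$ ($T = 4 - 3794 = -3790$)
$c = 0$ ($c = \frac{0}{-3790} = 0 \left(- \frac{1}{3790}\right) = 0$)
$n = -845$ ($n = -703 + \left(16 - 158\right) = -703 - 142 = -845$)
$\left(c + 38060\right) \left(9461 + n\right) = \left(0 + 38060\right) \left(9461 - 845\right) = 38060 \cdot 8616 = 327924960$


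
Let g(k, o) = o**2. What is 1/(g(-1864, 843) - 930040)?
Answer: -1/219391 ≈ -4.5581e-6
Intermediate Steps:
1/(g(-1864, 843) - 930040) = 1/(843**2 - 930040) = 1/(710649 - 930040) = 1/(-219391) = -1/219391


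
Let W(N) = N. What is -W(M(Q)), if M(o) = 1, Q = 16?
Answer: -1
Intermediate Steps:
-W(M(Q)) = -1*1 = -1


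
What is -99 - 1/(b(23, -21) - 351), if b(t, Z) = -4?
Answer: -35144/355 ≈ -98.997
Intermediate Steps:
-99 - 1/(b(23, -21) - 351) = -99 - 1/(-4 - 351) = -99 - 1/(-355) = -99 - 1*(-1/355) = -99 + 1/355 = -35144/355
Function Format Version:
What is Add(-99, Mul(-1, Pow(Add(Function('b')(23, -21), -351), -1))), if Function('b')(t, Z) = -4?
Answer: Rational(-35144, 355) ≈ -98.997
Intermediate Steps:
Add(-99, Mul(-1, Pow(Add(Function('b')(23, -21), -351), -1))) = Add(-99, Mul(-1, Pow(Add(-4, -351), -1))) = Add(-99, Mul(-1, Pow(-355, -1))) = Add(-99, Mul(-1, Rational(-1, 355))) = Add(-99, Rational(1, 355)) = Rational(-35144, 355)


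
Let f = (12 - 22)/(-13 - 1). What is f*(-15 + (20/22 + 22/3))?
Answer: -1115/231 ≈ -4.8268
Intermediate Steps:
f = 5/7 (f = -10/(-14) = -10*(-1/14) = 5/7 ≈ 0.71429)
f*(-15 + (20/22 + 22/3)) = 5*(-15 + (20/22 + 22/3))/7 = 5*(-15 + (20*(1/22) + 22*(⅓)))/7 = 5*(-15 + (10/11 + 22/3))/7 = 5*(-15 + 272/33)/7 = (5/7)*(-223/33) = -1115/231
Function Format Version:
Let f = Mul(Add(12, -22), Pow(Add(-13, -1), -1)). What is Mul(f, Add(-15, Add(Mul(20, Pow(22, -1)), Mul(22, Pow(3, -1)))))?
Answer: Rational(-1115, 231) ≈ -4.8268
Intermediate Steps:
f = Rational(5, 7) (f = Mul(-10, Pow(-14, -1)) = Mul(-10, Rational(-1, 14)) = Rational(5, 7) ≈ 0.71429)
Mul(f, Add(-15, Add(Mul(20, Pow(22, -1)), Mul(22, Pow(3, -1))))) = Mul(Rational(5, 7), Add(-15, Add(Mul(20, Pow(22, -1)), Mul(22, Pow(3, -1))))) = Mul(Rational(5, 7), Add(-15, Add(Mul(20, Rational(1, 22)), Mul(22, Rational(1, 3))))) = Mul(Rational(5, 7), Add(-15, Add(Rational(10, 11), Rational(22, 3)))) = Mul(Rational(5, 7), Add(-15, Rational(272, 33))) = Mul(Rational(5, 7), Rational(-223, 33)) = Rational(-1115, 231)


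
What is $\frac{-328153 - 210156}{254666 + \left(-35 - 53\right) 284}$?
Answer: $- \frac{538309}{229674} \approx -2.3438$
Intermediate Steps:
$\frac{-328153 - 210156}{254666 + \left(-35 - 53\right) 284} = - \frac{538309}{254666 - 24992} = - \frac{538309}{229674}$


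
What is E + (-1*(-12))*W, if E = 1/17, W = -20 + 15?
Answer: -1019/17 ≈ -59.941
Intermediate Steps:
W = -5
E = 1/17 ≈ 0.058824
E + (-1*(-12))*W = 1/17 - 1*(-12)*(-5) = 1/17 + 12*(-5) = 1/17 - 60 = -1019/17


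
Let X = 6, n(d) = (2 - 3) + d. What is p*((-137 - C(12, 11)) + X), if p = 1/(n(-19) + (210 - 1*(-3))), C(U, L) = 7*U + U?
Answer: -227/193 ≈ -1.1762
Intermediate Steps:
C(U, L) = 8*U
n(d) = -1 + d
p = 1/193 (p = 1/((-1 - 19) + (210 - 1*(-3))) = 1/(-20 + (210 + 3)) = 1/(-20 + 213) = 1/193 ≈ 0.0051813)
p*((-137 - C(12, 11)) + X) = ((-137 - 8*12) + 6)/193 = ((-137 - 1*96) + 6)/193 = ((-137 - 96) + 6)/193 = (-233 + 6)/193 = (1/193)*(-227) = -227/193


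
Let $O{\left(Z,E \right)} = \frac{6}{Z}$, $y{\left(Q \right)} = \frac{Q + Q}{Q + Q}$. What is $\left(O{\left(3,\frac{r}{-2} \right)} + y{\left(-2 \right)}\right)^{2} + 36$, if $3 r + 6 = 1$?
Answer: $45$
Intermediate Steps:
$r = - \frac{5}{3}$ ($r = -2 + \frac{1}{3} \cdot 1 = -2 + \frac{1}{3} = - \frac{5}{3} \approx -1.6667$)
$y{\left(Q \right)} = 1$ ($y{\left(Q \right)} = \frac{2 Q}{2 Q} = 2 Q \frac{1}{2 Q} = 1$)
$\left(O{\left(3,\frac{r}{-2} \right)} + y{\left(-2 \right)}\right)^{2} + 36 = \left(\frac{6}{3} + 1\right)^{2} + 36 = \left(6 \cdot \frac{1}{3} + 1\right)^{2} + 36 = \left(2 + 1\right)^{2} + 36 = 3^{2} + 36 = 9 + 36 = 45$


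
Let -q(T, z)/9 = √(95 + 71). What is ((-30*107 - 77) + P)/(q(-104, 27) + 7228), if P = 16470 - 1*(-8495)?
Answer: 78344292/26115269 + 97551*√166/26115269 ≈ 3.0481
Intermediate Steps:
P = 24965 (P = 16470 + 8495 = 24965)
q(T, z) = -9*√166 (q(T, z) = -9*√(95 + 71) = -9*√166)
((-30*107 - 77) + P)/(q(-104, 27) + 7228) = ((-30*107 - 77) + 24965)/(-9*√166 + 7228) = ((-3210 - 77) + 24965)/(7228 - 9*√166) = (-3287 + 24965)/(7228 - 9*√166) = 21678/(7228 - 9*√166)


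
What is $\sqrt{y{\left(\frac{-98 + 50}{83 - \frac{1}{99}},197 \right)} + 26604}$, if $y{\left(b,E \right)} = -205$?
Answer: $\sqrt{26399} \approx 162.48$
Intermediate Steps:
$\sqrt{y{\left(\frac{-98 + 50}{83 - \frac{1}{99}},197 \right)} + 26604} = \sqrt{-205 + 26604} = \sqrt{26399}$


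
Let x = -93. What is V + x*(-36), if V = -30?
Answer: 3318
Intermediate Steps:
V + x*(-36) = -30 - 93*(-36) = -30 + 3348 = 3318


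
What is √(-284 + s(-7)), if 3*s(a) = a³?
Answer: I*√3585/3 ≈ 19.958*I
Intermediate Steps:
s(a) = a³/3
√(-284 + s(-7)) = √(-284 + (⅓)*(-7)³) = √(-284 + (⅓)*(-343)) = √(-284 - 343/3) = √(-1195/3) = I*√3585/3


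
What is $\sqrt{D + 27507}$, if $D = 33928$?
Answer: $\sqrt{61435} \approx 247.86$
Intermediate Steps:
$\sqrt{D + 27507} = \sqrt{33928 + 27507} = \sqrt{61435}$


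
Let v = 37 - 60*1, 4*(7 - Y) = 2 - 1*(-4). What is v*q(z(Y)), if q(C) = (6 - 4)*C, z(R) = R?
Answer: -253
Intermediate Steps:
Y = 11/2 (Y = 7 - (2 - 1*(-4))/4 = 7 - (2 + 4)/4 = 7 - ¼*6 = 7 - 3/2 = 11/2 ≈ 5.5000)
q(C) = 2*C
v = -23 (v = 37 - 60 = -23)
v*q(z(Y)) = -46*11/2 = -23*11 = -253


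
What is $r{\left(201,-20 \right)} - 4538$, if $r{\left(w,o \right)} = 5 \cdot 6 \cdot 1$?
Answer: $-4508$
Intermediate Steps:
$r{\left(w,o \right)} = 30$ ($r{\left(w,o \right)} = 30 \cdot 1 = 30$)
$r{\left(201,-20 \right)} - 4538 = 30 - 4538 = -4508$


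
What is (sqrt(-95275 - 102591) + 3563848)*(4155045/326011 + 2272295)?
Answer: 2640089048320875920/326011 + 740797320290*I*sqrt(197866)/326011 ≈ 8.0982e+12 + 1.0108e+9*I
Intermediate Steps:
(sqrt(-95275 - 102591) + 3563848)*(4155045/326011 + 2272295) = (sqrt(-197866) + 3563848)*(4155045*(1/326011) + 2272295) = (I*sqrt(197866) + 3563848)*(4155045/326011 + 2272295) = (3563848 + I*sqrt(197866))*(740797320290/326011) = 2640089048320875920/326011 + 740797320290*I*sqrt(197866)/326011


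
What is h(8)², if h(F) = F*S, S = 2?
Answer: 256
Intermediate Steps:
h(F) = 2*F (h(F) = F*2 = 2*F)
h(8)² = (2*8)² = 16² = 256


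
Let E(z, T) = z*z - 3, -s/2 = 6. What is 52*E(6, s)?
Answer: 1716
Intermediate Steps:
s = -12 (s = -2*6 = -12)
E(z, T) = -3 + z**2 (E(z, T) = z**2 - 3 = -3 + z**2)
52*E(6, s) = 52*(-3 + 6**2) = 52*(-3 + 36) = 52*33 = 1716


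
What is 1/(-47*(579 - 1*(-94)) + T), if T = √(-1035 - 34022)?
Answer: -31631/1000555218 - I*√35057/1000555218 ≈ -3.1613e-5 - 1.8713e-7*I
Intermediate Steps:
T = I*√35057 (T = √(-35057) = I*√35057 ≈ 187.24*I)
1/(-47*(579 - 1*(-94)) + T) = 1/(-47*(579 - 1*(-94)) + I*√35057) = 1/(-47*(579 + 94) + I*√35057) = 1/(-47*673 + I*√35057) = 1/(-31631 + I*√35057)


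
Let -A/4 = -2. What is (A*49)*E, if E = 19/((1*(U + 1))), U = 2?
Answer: 7448/3 ≈ 2482.7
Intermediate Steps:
A = 8 (A = -4*(-2) = 8)
E = 19/3 (E = 19/((1*(2 + 1))) = 19/((1*3)) = 19/3 ≈ 6.3333)
(A*49)*E = (8*49)*(19/3) = 392*(19/3) = 7448/3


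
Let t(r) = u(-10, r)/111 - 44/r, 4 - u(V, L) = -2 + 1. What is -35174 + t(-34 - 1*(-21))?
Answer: -50751133/1443 ≈ -35171.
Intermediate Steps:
u(V, L) = 5 (u(V, L) = 4 - (-2 + 1) = 4 - 1*(-1) = 4 + 1 = 5)
t(r) = 5/111 - 44/r
-35174 + t(-34 - 1*(-21)) = -35174 + (5/111 - 44/(-34 - 1*(-21))) = -35174 + (5/111 - 44/(-34 + 21)) = -35174 + (5/111 - 44/(-13)) = -35174 + (5/111 - 44*(-1/13)) = -35174 + (5/111 + 44/13) = -35174 + 4949/1443 = -50751133/1443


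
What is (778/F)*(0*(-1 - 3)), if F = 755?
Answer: 0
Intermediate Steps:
(778/F)*(0*(-1 - 3)) = (778/755)*(0*(-1 - 3)) = (778*(1/755))*(0*(-4)) = (778/755)*0 = 0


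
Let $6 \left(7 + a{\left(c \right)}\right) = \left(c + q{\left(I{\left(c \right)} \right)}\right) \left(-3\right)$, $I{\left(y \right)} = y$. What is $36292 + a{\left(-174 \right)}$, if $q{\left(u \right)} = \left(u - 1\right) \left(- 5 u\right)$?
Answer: $112497$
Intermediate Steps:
$q{\left(u \right)} = - 5 u \left(-1 + u\right)$ ($q{\left(u \right)} = \left(-1 + u\right) \left(- 5 u\right) = - 5 u \left(-1 + u\right)$)
$a{\left(c \right)} = -7 - \frac{c}{2} - \frac{5 c \left(1 - c\right)}{2}$ ($a{\left(c \right)} = -7 + \frac{\left(c + 5 c \left(1 - c\right)\right) \left(-3\right)}{6} = -7 + \frac{- 3 c - 15 c \left(1 - c\right)}{6} = -7 - \left(\frac{c}{2} + \frac{5 c \left(1 - c\right)}{2}\right) = -7 - \frac{c}{2} - \frac{5 c \left(1 - c\right)}{2}$)
$36292 + a{\left(-174 \right)} = 36292 - \left(-515 - 75690\right) = 36292 + \left(-7 + 522 + \frac{5}{2} \cdot 30276\right) = 36292 + \left(-7 + 522 + 75690\right) = 36292 + 76205 = 112497$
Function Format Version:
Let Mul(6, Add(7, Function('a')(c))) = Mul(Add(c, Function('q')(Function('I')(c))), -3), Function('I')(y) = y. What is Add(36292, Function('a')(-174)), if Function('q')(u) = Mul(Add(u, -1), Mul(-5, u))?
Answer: 112497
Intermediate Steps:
Function('q')(u) = Mul(-5, u, Add(-1, u)) (Function('q')(u) = Mul(Add(-1, u), Mul(-5, u)) = Mul(-5, u, Add(-1, u)))
Function('a')(c) = Add(-7, Mul(Rational(-1, 2), c), Mul(Rational(-5, 2), c, Add(1, Mul(-1, c)))) (Function('a')(c) = Add(-7, Mul(Rational(1, 6), Mul(Add(c, Mul(5, c, Add(1, Mul(-1, c)))), -3))) = Add(-7, Mul(Rational(1, 6), Add(Mul(-3, c), Mul(-15, c, Add(1, Mul(-1, c)))))) = Add(-7, Add(Mul(Rational(-1, 2), c), Mul(Rational(-5, 2), c, Add(1, Mul(-1, c))))) = Add(-7, Mul(Rational(-1, 2), c), Mul(Rational(-5, 2), c, Add(1, Mul(-1, c)))))
Add(36292, Function('a')(-174)) = Add(36292, Add(-7, Mul(-3, -174), Mul(Rational(5, 2), Pow(-174, 2)))) = Add(36292, Add(-7, 522, Mul(Rational(5, 2), 30276))) = Add(36292, Add(-7, 522, 75690)) = Add(36292, 76205) = 112497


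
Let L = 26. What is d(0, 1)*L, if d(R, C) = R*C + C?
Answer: 26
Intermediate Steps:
d(R, C) = C + C*R (d(R, C) = C*R + C = C + C*R)
d(0, 1)*L = (1*(1 + 0))*26 = (1*1)*26 = 1*26 = 26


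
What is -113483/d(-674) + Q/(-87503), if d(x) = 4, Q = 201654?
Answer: -9930909565/350012 ≈ -28373.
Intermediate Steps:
-113483/d(-674) + Q/(-87503) = -113483/4 + 201654/(-87503) = -113483*1/4 + 201654*(-1/87503) = -113483/4 - 201654/87503 = -9930909565/350012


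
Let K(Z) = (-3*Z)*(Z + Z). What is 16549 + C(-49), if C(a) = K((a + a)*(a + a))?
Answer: -553404347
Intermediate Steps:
K(Z) = -6*Z**2 (K(Z) = (-3*Z)*(2*Z) = -6*Z**2)
C(a) = -96*a**4 (C(a) = -6*(a + a)**4 = -6*16*a**4 = -96*a**4)
16549 + C(-49) = 16549 - 96*(-49)**4 = 16549 - 96*5764801 = 16549 - 553420896 = -553404347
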